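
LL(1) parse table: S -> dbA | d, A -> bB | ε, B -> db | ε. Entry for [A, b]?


For [A, b]: 'b' ∈ FIRST(bB)
Entry: A -> bB


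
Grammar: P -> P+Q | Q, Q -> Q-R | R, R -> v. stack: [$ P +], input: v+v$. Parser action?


no handle ('P+' is not any RHS); shift 'v'
Action: shift


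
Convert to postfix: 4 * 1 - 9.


Left to right (same or higher precedence on left)
Postfix: 4 1 * 9 -


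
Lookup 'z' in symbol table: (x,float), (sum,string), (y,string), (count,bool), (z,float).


Lookup 'z' → type float


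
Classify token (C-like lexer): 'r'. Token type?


Pattern: letter/underscore followed by alphanumerics, not a keyword
Type: IDENTIFIER


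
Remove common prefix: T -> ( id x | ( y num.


Common prefix: '('
Factored: T -> ( T', T' -> id x | y num


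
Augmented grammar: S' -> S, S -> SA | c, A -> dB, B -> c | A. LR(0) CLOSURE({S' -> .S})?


Start: S' -> .S
For each item with dot before a nonterminal B, add B -> .γ for every B-production
Closure: [S' -> .S, S -> .SA, S -> .c]


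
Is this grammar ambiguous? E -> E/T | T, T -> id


precedence layered via separate nonterminal T: deterministic
Unambiguous


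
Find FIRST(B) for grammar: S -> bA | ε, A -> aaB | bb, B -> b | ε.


Per alternative of B: FIRST(b) = {b}; FIRST(ε) = {ε}
FIRST(B) = {b, ε}


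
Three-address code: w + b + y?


Break into single-operator statements:
t1 = w + b
t2 = t1 + y


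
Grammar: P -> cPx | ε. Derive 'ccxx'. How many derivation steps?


Derivation: P => cPx => ccPxx => ccxx
Steps: 3


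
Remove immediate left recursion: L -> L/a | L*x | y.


Left-recursive alternatives: L/a, L*x; non-recursive: y
Introduce L': L -> yL', L' -> /aL' | *xL' | ε


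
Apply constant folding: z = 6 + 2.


6 + 2 = 8 at compile time
Optimized: z = 8


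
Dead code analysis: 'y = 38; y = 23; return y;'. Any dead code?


first assignment to y is overwritten before any read
Dead: 'y = 38'


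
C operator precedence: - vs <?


'-' is additive (level 9); '<' is relational (level 7)
Higher level binds tighter
'-' has higher precedence than '<'


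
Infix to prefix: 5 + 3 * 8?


'*' binds tighter: tree is (+ 5 (* 3 8))
Prefix: + 5 * 3 8


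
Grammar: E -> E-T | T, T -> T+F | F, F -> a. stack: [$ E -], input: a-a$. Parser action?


no handle ('E-' is not any RHS); shift 'a'
Action: shift


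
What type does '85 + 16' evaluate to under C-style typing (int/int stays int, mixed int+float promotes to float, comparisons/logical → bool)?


Operand types: int + int
Rule: mixed int/float promotes to float; int/int stays int
Result type: int


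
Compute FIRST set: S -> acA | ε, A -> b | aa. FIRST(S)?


Per alternative of S: FIRST(acA) = {a}; FIRST(ε) = {ε}
FIRST(S) = {a, ε}


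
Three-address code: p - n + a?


Break into single-operator statements:
t1 = p - n
t2 = t1 + a


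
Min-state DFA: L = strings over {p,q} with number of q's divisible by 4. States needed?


Track (count of q) mod 4: states 0..3, accept at 0
Minimal DFA: 4 states


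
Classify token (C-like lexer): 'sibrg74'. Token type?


Pattern: letter/underscore followed by alphanumerics, not a keyword
Type: IDENTIFIER


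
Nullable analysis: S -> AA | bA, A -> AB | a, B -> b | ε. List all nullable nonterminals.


A nonterminal is nullable iff some alternative derives ε (directly, or every symbol in it is nullable)
Nullable: {B}


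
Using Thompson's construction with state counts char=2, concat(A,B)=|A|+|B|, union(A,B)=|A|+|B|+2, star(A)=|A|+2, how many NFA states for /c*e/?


Syntax tree has 2 char leaf(s), 0 union(s), 1 star(s)
chars contribute 2×2 = 4; each union adds +2; each star adds +2
Total: 4 + 0 + 2 = 6 states


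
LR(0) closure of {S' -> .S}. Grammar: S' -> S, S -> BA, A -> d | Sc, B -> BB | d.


Start: S' -> .S
For each item with dot before a nonterminal B, add B -> .γ for every B-production
Closure: [S' -> .S, S -> .BA, B -> .BB, B -> .d]


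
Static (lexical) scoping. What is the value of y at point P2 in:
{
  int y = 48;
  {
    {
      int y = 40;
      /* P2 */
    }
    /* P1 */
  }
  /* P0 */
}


y declared in the same block as P2
y = 40


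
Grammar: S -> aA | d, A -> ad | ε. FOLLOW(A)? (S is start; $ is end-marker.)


$ ∈ FOLLOW(S). For each A -> αBβ: add FIRST(β)\{ε} to FOLLOW(B); if β nullable, add FOLLOW(A).
FOLLOW(A) = {$}


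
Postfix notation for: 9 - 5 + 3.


Left to right (same or higher precedence on left)
Postfix: 9 5 - 3 +


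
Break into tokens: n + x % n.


Scan left to right, longest-match per lexeme
Tokens: ID(n), OP(+), ID(x), OP(%), ID(n)


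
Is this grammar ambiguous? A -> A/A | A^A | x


'x/x^x' has two parse trees (no precedence encoded between / and ^)
Ambiguous


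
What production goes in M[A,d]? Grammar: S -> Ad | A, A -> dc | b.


For [A, d]: 'd' ∈ FIRST(dc)
Entry: A -> dc


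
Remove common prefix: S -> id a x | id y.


Common prefix: 'id'
Factored: S -> id S', S' -> a x | y


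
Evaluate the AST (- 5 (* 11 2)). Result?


Evaluate inner: (* 11 2) = 22
Evaluate root: (- 5 22) = -17
Result: -17


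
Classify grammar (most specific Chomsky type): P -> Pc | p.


Left-linear: every RHS is a terminal or one nonterminal followed by a terminal
Classification: Type 3 (Regular)


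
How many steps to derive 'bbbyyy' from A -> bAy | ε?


Derivation: A => bAy => bbAyy => bbbAyyy => bbbyyy
Steps: 4


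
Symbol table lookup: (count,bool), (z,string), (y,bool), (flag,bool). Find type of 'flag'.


Lookup 'flag' → type bool


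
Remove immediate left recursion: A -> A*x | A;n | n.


Left-recursive alternatives: A*x, A;n; non-recursive: n
Introduce A': A -> nA', A' -> *xA' | ;nA' | ε


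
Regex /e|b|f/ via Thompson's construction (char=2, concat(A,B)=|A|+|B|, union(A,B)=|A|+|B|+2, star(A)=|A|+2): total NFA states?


Syntax tree has 3 char leaf(s), 2 union(s), 0 star(s)
chars contribute 3×2 = 6; each union adds +2; each star adds +2
Total: 6 + 4 + 0 = 10 states


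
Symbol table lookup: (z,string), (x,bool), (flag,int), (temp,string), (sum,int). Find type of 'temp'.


Lookup 'temp' → type string


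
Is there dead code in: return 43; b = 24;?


statement follows a return and is unreachable
Dead: 'b = 24'


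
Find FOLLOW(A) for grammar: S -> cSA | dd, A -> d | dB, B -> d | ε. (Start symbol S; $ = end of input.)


$ ∈ FOLLOW(S). For each A -> αBβ: add FIRST(β)\{ε} to FOLLOW(B); if β nullable, add FOLLOW(A).
FOLLOW(A) = {$, d}


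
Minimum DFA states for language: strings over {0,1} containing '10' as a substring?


KMP-style automaton: 2 progress states + 1 absorbing accept = 3
Minimal DFA: 3 states


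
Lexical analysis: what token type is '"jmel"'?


Pattern: double-quoted sequence
Type: STRING_LITERAL


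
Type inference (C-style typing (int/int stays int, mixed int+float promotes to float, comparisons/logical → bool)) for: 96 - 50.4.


Operand types: int - float
Rule: mixed int/float promotes to float; int/int stays int
Result type: float


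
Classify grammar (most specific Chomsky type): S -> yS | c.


Right-linear: every RHS is a terminal or a terminal followed by one nonterminal
Classification: Type 3 (Regular)


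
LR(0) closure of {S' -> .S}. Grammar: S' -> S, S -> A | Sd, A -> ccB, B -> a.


Start: S' -> .S
For each item with dot before a nonterminal B, add B -> .γ for every B-production
Closure: [S' -> .S, S -> .A, S -> .Sd, A -> .ccB]


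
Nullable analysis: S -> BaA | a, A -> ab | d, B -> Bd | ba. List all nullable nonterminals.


A nonterminal is nullable iff some alternative derives ε (directly, or every symbol in it is nullable)
Nullable: {}


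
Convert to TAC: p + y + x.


Break into single-operator statements:
t1 = p + y
t2 = t1 + x


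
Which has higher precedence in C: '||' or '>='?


'>=' is relational (level 7); '||' is logical OR (level 1)
Higher level binds tighter
'>=' has higher precedence than '||'


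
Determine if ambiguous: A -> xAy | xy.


balanced x^n…y^n: each string has a unique parse
Unambiguous


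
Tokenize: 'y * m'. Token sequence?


Scan left to right, longest-match per lexeme
Tokens: ID(y), OP(*), ID(m)


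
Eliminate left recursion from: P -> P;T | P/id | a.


Left-recursive alternatives: P;T, P/id; non-recursive: a
Introduce P': P -> aP', P' -> ;TP' | /idP' | ε


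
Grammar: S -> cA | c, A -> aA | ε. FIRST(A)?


Per alternative of A: FIRST(aA) = {a}; FIRST(ε) = {ε}
FIRST(A) = {a, ε}


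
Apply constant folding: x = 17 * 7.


17 * 7 = 119 at compile time
Optimized: x = 119


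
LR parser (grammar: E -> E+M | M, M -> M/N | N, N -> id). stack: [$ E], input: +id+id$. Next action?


shift '+' to continue E -> E+M
Action: shift


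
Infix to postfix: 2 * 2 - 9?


Left to right (same or higher precedence on left)
Postfix: 2 2 * 9 -


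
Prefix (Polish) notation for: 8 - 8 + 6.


left-to-right (same/higher precedence on left): tree is (+ (- 8 8) 6)
Prefix: + - 8 8 6


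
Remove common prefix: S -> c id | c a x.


Common prefix: 'c'
Factored: S -> c S', S' -> id | a x


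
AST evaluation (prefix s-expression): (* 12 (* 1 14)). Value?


Evaluate inner: (* 1 14) = 14
Evaluate root: (* 12 14) = 168
Result: 168


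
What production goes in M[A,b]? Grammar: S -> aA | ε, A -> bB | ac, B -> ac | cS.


For [A, b]: 'b' ∈ FIRST(bB)
Entry: A -> bB


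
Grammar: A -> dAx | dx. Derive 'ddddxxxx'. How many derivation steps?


Derivation: A => dAx => ddAxx => dddAxxx => ddddxxxx
Steps: 4


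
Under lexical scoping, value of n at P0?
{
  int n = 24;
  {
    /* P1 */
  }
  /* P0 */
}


n declared in the same block as P0
n = 24


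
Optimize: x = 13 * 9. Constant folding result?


13 * 9 = 117 at compile time
Optimized: x = 117


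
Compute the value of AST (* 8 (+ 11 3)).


Evaluate inner: (+ 11 3) = 14
Evaluate root: (* 8 14) = 112
Result: 112


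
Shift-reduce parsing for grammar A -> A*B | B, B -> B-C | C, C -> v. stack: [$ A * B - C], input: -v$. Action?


handle 'B-C' on top
Action: reduce (B -> B-C)


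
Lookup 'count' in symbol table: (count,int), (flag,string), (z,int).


Lookup 'count' → type int


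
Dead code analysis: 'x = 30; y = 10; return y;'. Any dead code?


x is assigned but never read
Dead: 'x = 30'


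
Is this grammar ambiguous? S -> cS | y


right-linear, alternatives start with distinct terminals 'c' vs 'y': unique leftmost derivation
Unambiguous


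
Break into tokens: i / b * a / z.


Scan left to right, longest-match per lexeme
Tokens: ID(i), OP(/), ID(b), OP(*), ID(a), OP(/), ID(z)


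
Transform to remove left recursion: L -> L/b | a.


Left-recursive alternatives: L/b; non-recursive: a
Introduce L': L -> aL', L' -> /bL' | ε


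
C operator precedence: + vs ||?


'+' is additive (level 9); '||' is logical OR (level 1)
Higher level binds tighter
'+' has higher precedence than '||'


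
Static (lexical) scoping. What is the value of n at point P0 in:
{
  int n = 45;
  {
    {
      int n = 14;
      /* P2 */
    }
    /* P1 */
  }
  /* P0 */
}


n declared in the same block as P0
n = 45


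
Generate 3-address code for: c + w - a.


Break into single-operator statements:
t1 = c + w
t2 = t1 - a


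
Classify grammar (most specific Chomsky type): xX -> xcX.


LHS has context (more than one symbol) and |LHS| ≤ |RHS|
Classification: Type 1 (Context-Sensitive)


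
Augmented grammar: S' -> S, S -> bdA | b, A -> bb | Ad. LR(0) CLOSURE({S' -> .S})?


Start: S' -> .S
For each item with dot before a nonterminal B, add B -> .γ for every B-production
Closure: [S' -> .S, S -> .bdA, S -> .b]


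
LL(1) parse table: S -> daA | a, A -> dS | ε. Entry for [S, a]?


For [S, a]: 'a' ∈ FIRST(a)
Entry: S -> a


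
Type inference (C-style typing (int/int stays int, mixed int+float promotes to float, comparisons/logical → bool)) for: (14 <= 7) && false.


Operand types: bool && bool
Rule: logical operators take bool operands and yield bool
Result type: bool


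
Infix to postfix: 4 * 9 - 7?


Left to right (same or higher precedence on left)
Postfix: 4 9 * 7 -


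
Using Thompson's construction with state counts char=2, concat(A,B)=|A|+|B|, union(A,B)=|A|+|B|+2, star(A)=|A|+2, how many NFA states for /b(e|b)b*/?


Syntax tree has 4 char leaf(s), 1 union(s), 1 star(s)
chars contribute 4×2 = 8; each union adds +2; each star adds +2
Total: 8 + 2 + 2 = 12 states


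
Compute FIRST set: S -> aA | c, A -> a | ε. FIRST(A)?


Per alternative of A: FIRST(a) = {a}; FIRST(ε) = {ε}
FIRST(A) = {a, ε}


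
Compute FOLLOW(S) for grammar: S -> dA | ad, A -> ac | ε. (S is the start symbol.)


$ ∈ FOLLOW(S). For each A -> αBβ: add FIRST(β)\{ε} to FOLLOW(B); if β nullable, add FOLLOW(A).
FOLLOW(S) = {$}


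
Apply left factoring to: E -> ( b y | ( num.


Common prefix: '('
Factored: E -> ( E', E' -> b y | num


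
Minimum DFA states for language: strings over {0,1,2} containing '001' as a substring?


KMP-style automaton: 3 progress states + 1 absorbing accept = 4
Minimal DFA: 4 states


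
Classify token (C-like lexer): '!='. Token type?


Pattern: operator symbol
Type: OPERATOR


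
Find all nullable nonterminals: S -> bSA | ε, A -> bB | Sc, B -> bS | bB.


A nonterminal is nullable iff some alternative derives ε (directly, or every symbol in it is nullable)
Nullable: {S}


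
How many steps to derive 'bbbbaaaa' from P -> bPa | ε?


Derivation: P => bPa => bbPaa => bbbPaaa => bbbbPaaaa => bbbbaaaa
Steps: 5


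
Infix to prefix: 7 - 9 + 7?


left-to-right (same/higher precedence on left): tree is (+ (- 7 9) 7)
Prefix: + - 7 9 7


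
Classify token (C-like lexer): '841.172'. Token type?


Pattern: digits with a decimal point
Type: FLOAT_LITERAL


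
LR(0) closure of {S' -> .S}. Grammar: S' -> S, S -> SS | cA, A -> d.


Start: S' -> .S
For each item with dot before a nonterminal B, add B -> .γ for every B-production
Closure: [S' -> .S, S -> .SS, S -> .cA]


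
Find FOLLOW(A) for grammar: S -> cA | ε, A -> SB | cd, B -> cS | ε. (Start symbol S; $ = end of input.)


$ ∈ FOLLOW(S). For each A -> αBβ: add FIRST(β)\{ε} to FOLLOW(B); if β nullable, add FOLLOW(A).
FOLLOW(A) = {$, c}


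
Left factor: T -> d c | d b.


Common prefix: 'd'
Factored: T -> d T', T' -> c | b


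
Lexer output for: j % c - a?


Scan left to right, longest-match per lexeme
Tokens: ID(j), OP(%), ID(c), OP(-), ID(a)


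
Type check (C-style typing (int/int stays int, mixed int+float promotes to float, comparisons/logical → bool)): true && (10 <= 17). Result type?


Operand types: bool && bool
Rule: logical operators take bool operands and yield bool
Result type: bool


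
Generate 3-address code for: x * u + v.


Break into single-operator statements:
t1 = x * u
t2 = t1 + v


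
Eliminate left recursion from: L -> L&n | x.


Left-recursive alternatives: L&n; non-recursive: x
Introduce L': L -> xL', L' -> &nL' | ε


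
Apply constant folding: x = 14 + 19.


14 + 19 = 33 at compile time
Optimized: x = 33


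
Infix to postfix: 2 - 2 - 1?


Left to right (same or higher precedence on left)
Postfix: 2 2 - 1 -


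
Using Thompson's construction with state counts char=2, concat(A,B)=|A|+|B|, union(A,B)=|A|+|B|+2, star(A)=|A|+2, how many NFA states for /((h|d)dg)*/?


Syntax tree has 4 char leaf(s), 1 union(s), 1 star(s)
chars contribute 4×2 = 8; each union adds +2; each star adds +2
Total: 8 + 2 + 2 = 12 states


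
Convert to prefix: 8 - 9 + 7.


left-to-right (same/higher precedence on left): tree is (+ (- 8 9) 7)
Prefix: + - 8 9 7


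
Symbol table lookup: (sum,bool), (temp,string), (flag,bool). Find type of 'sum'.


Lookup 'sum' → type bool


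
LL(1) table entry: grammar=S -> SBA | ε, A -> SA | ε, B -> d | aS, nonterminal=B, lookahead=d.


For [B, d]: 'd' ∈ FIRST(d)
Entry: B -> d


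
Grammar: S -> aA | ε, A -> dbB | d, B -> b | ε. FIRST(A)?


Per alternative of A: FIRST(dbB) = {d}; FIRST(d) = {d}
FIRST(A) = {d}


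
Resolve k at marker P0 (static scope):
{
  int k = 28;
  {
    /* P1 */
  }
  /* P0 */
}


k declared in the same block as P0
k = 28


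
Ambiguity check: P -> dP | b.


right-linear, alternatives start with distinct terminals 'd' vs 'b': unique leftmost derivation
Unambiguous


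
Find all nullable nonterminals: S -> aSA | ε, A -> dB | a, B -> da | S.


A nonterminal is nullable iff some alternative derives ε (directly, or every symbol in it is nullable)
Nullable: {B, S}


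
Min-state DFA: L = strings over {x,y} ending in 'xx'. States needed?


Track the longest suffix of input matching a prefix of 'xx': 3 classes (prefixes of length 0..2)
Minimal DFA: 3 states


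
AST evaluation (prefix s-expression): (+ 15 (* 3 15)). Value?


Evaluate inner: (* 3 15) = 45
Evaluate root: (+ 15 45) = 60
Result: 60


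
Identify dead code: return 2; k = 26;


statement follows a return and is unreachable
Dead: 'k = 26'


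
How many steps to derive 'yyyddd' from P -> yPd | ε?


Derivation: P => yPd => yyPdd => yyyPddd => yyyddd
Steps: 4


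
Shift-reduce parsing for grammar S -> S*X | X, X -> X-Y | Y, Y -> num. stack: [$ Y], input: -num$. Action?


'Y' (not preceded by X-) is the handle for X -> Y
Action: reduce (X -> Y)


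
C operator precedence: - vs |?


'-' is additive (level 9); '|' is bitwise OR (level 3)
Higher level binds tighter
'-' has higher precedence than '|'


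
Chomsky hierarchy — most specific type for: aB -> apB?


LHS has context (more than one symbol) and |LHS| ≤ |RHS|
Classification: Type 1 (Context-Sensitive)


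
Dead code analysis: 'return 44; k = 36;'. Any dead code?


statement follows a return and is unreachable
Dead: 'k = 36'


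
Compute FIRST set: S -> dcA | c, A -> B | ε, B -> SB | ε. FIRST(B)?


Per alternative of B: FIRST(SB) = {c, d}; FIRST(ε) = {ε}
FIRST(B) = {c, d, ε}


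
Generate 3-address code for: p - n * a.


Break into single-operator statements:
t1 = n * a
t2 = p - t1


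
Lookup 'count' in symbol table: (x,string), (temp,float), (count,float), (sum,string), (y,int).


Lookup 'count' → type float


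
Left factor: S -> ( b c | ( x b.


Common prefix: '('
Factored: S -> ( S', S' -> b c | x b


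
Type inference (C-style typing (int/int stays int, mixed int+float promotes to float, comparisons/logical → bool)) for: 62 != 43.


Operand types: int != int
Rule: comparison yields bool
Result type: bool


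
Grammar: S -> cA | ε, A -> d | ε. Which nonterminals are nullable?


A nonterminal is nullable iff some alternative derives ε (directly, or every symbol in it is nullable)
Nullable: {A, S}


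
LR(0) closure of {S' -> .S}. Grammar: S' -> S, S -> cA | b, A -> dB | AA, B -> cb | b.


Start: S' -> .S
For each item with dot before a nonterminal B, add B -> .γ for every B-production
Closure: [S' -> .S, S -> .cA, S -> .b]


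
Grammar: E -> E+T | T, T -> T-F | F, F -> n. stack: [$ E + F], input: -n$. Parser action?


'F' (not preceded by T-) is the handle for T -> F
Action: reduce (T -> F)


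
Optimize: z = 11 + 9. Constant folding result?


11 + 9 = 20 at compile time
Optimized: z = 20


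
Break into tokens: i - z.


Scan left to right, longest-match per lexeme
Tokens: ID(i), OP(-), ID(z)


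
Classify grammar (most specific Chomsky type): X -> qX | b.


Right-linear: every RHS is a terminal or a terminal followed by one nonterminal
Classification: Type 3 (Regular)


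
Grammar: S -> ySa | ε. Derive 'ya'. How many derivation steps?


Derivation: S => ySa => ya
Steps: 2


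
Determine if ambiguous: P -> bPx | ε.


balanced b^n…x^n: each string has a unique parse
Unambiguous


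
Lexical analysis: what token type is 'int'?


Pattern: reserved word
Type: KEYWORD


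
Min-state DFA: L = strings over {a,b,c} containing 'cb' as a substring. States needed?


KMP-style automaton: 2 progress states + 1 absorbing accept = 3
Minimal DFA: 3 states


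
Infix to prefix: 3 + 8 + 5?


left-to-right (same/higher precedence on left): tree is (+ (+ 3 8) 5)
Prefix: + + 3 8 5


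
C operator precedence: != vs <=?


'<=' is relational (level 7); '!=' is equality (level 6)
Higher level binds tighter
'<=' has higher precedence than '!='


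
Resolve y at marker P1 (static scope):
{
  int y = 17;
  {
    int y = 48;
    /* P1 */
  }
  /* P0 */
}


y declared in the same block as P1
y = 48


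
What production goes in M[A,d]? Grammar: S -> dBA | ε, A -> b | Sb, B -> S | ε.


For [A, d]: 'd' ∈ FIRST(Sb)
Entry: A -> Sb


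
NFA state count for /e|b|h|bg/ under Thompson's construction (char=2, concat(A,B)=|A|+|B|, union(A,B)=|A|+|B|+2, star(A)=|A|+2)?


Syntax tree has 5 char leaf(s), 3 union(s), 0 star(s)
chars contribute 5×2 = 10; each union adds +2; each star adds +2
Total: 10 + 6 + 0 = 16 states


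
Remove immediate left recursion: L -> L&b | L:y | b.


Left-recursive alternatives: L&b, L:y; non-recursive: b
Introduce L': L -> bL', L' -> &bL' | :yL' | ε


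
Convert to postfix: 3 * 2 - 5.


Left to right (same or higher precedence on left)
Postfix: 3 2 * 5 -


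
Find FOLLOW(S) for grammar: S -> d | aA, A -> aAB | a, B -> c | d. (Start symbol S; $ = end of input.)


$ ∈ FOLLOW(S). For each A -> αBβ: add FIRST(β)\{ε} to FOLLOW(B); if β nullable, add FOLLOW(A).
FOLLOW(S) = {$}


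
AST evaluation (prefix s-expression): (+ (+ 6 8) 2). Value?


Evaluate inner: (+ 6 8) = 14
Evaluate root: (+ 14 2) = 16
Result: 16


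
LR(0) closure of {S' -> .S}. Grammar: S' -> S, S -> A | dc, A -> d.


Start: S' -> .S
For each item with dot before a nonterminal B, add B -> .γ for every B-production
Closure: [S' -> .S, S -> .A, S -> .dc, A -> .d]


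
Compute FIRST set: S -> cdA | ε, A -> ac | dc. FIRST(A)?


Per alternative of A: FIRST(ac) = {a}; FIRST(dc) = {d}
FIRST(A) = {a, d}


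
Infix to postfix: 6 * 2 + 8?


Left to right (same or higher precedence on left)
Postfix: 6 2 * 8 +


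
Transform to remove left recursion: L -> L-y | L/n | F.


Left-recursive alternatives: L-y, L/n; non-recursive: F
Introduce L': L -> FL', L' -> -yL' | /nL' | ε


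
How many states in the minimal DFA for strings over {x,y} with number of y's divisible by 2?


Track (count of y) mod 2: states 0..1, accept at 0
Minimal DFA: 2 states


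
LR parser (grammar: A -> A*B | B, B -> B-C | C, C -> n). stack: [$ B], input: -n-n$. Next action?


shift '-' to continue B -> B-C
Action: shift


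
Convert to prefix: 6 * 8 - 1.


left-to-right (same/higher precedence on left): tree is (- (* 6 8) 1)
Prefix: - * 6 8 1


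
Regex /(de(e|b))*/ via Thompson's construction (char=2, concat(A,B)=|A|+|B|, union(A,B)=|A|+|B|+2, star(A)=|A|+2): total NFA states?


Syntax tree has 4 char leaf(s), 1 union(s), 1 star(s)
chars contribute 4×2 = 8; each union adds +2; each star adds +2
Total: 8 + 2 + 2 = 12 states


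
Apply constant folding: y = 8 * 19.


8 * 19 = 152 at compile time
Optimized: y = 152


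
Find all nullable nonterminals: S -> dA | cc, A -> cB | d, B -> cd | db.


A nonterminal is nullable iff some alternative derives ε (directly, or every symbol in it is nullable)
Nullable: {}


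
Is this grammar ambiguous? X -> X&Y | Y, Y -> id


precedence layered via separate nonterminal Y: deterministic
Unambiguous


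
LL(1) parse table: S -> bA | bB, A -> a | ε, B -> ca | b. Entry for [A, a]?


For [A, a]: 'a' ∈ FIRST(a)
Entry: A -> a


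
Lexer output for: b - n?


Scan left to right, longest-match per lexeme
Tokens: ID(b), OP(-), ID(n)


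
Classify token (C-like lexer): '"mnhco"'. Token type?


Pattern: double-quoted sequence
Type: STRING_LITERAL


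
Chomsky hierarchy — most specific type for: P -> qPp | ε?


Single nonterminal LHS, but q^n p^n is not regular
Classification: Type 2 (Context-Free)


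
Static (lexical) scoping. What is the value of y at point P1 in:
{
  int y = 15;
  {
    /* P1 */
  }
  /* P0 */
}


P1's block does not declare y; resolves to the enclosing declaration at depth 0
y = 15


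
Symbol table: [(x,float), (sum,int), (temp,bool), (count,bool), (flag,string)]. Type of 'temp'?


Lookup 'temp' → type bool


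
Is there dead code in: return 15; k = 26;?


statement follows a return and is unreachable
Dead: 'k = 26'


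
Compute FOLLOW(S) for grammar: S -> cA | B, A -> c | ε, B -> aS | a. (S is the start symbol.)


$ ∈ FOLLOW(S). For each A -> αBβ: add FIRST(β)\{ε} to FOLLOW(B); if β nullable, add FOLLOW(A).
FOLLOW(S) = {$}


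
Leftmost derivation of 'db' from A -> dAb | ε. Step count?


Derivation: A => dAb => db
Steps: 2


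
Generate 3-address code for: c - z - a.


Break into single-operator statements:
t1 = c - z
t2 = t1 - a


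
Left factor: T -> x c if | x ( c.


Common prefix: 'x'
Factored: T -> x T', T' -> c if | ( c


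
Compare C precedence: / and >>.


'/' is multiplicative (level 10); '>>' is shift (level 8)
Higher level binds tighter
'/' has higher precedence than '>>'


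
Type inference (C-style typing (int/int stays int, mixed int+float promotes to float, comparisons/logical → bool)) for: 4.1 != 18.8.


Operand types: float != float
Rule: comparison yields bool
Result type: bool


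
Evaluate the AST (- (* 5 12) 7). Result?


Evaluate inner: (* 5 12) = 60
Evaluate root: (- 60 7) = 53
Result: 53


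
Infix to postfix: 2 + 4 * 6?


* has higher precedence, evaluate 4*6 first
Postfix: 2 4 6 * +


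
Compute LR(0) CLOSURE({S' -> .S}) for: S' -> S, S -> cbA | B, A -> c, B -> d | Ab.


Start: S' -> .S
For each item with dot before a nonterminal B, add B -> .γ for every B-production
Closure: [S' -> .S, S -> .cbA, S -> .B, B -> .d, B -> .Ab, A -> .c]


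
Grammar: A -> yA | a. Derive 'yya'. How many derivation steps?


Derivation: A => yA => yyA => yya
Steps: 3


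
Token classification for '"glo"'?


Pattern: double-quoted sequence
Type: STRING_LITERAL


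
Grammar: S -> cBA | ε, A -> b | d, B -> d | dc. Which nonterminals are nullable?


A nonterminal is nullable iff some alternative derives ε (directly, or every symbol in it is nullable)
Nullable: {S}


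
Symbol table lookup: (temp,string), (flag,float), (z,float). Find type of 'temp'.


Lookup 'temp' → type string


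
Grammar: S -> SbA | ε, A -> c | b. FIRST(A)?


Per alternative of A: FIRST(c) = {c}; FIRST(b) = {b}
FIRST(A) = {b, c}


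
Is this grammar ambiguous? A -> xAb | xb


balanced x^n…b^n: each string has a unique parse
Unambiguous


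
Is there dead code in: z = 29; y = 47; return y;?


z is assigned but never read
Dead: 'z = 29'


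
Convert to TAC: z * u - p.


Break into single-operator statements:
t1 = z * u
t2 = t1 - p


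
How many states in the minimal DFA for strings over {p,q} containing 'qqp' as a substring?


KMP-style automaton: 3 progress states + 1 absorbing accept = 4
Minimal DFA: 4 states


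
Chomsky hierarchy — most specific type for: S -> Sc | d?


Left-linear: every RHS is a terminal or one nonterminal followed by a terminal
Classification: Type 3 (Regular)


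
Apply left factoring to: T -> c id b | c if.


Common prefix: 'c'
Factored: T -> c T', T' -> id b | if


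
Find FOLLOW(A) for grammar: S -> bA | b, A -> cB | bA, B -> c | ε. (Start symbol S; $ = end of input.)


$ ∈ FOLLOW(S). For each A -> αBβ: add FIRST(β)\{ε} to FOLLOW(B); if β nullable, add FOLLOW(A).
FOLLOW(A) = {$}


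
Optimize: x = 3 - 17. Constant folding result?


3 - 17 = -14 at compile time
Optimized: x = -14


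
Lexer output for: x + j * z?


Scan left to right, longest-match per lexeme
Tokens: ID(x), OP(+), ID(j), OP(*), ID(z)


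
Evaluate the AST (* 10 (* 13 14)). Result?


Evaluate inner: (* 13 14) = 182
Evaluate root: (* 10 182) = 1820
Result: 1820


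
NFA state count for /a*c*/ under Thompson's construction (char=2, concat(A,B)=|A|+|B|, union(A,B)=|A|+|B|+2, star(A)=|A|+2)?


Syntax tree has 2 char leaf(s), 0 union(s), 2 star(s)
chars contribute 2×2 = 4; each union adds +2; each star adds +2
Total: 4 + 0 + 4 = 8 states


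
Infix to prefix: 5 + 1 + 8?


left-to-right (same/higher precedence on left): tree is (+ (+ 5 1) 8)
Prefix: + + 5 1 8


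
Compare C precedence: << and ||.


'<<' is shift (level 8); '||' is logical OR (level 1)
Higher level binds tighter
'<<' has higher precedence than '||'


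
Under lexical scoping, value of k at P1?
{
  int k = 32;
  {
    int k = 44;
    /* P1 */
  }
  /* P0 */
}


k declared in the same block as P1
k = 44


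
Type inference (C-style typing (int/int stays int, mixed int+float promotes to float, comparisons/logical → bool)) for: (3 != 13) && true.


Operand types: bool && bool
Rule: logical operators take bool operands and yield bool
Result type: bool


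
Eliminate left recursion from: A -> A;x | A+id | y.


Left-recursive alternatives: A;x, A+id; non-recursive: y
Introduce A': A -> yA', A' -> ;xA' | +idA' | ε


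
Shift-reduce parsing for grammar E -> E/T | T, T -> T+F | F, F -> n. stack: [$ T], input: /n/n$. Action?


lookahead ∉ {+} so T won't extend; reduce E -> T
Action: reduce (E -> T)


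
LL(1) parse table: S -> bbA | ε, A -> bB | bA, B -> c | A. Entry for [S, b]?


For [S, b]: 'b' ∈ FIRST(bbA)
Entry: S -> bbA


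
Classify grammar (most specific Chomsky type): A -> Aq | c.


Left-linear: every RHS is a terminal or one nonterminal followed by a terminal
Classification: Type 3 (Regular)


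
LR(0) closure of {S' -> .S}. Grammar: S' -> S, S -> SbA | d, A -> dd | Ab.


Start: S' -> .S
For each item with dot before a nonterminal B, add B -> .γ for every B-production
Closure: [S' -> .S, S -> .SbA, S -> .d]


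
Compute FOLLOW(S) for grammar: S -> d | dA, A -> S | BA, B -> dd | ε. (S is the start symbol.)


$ ∈ FOLLOW(S). For each A -> αBβ: add FIRST(β)\{ε} to FOLLOW(B); if β nullable, add FOLLOW(A).
FOLLOW(S) = {$}


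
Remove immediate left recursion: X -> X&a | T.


Left-recursive alternatives: X&a; non-recursive: T
Introduce X': X -> TX', X' -> &aX' | ε


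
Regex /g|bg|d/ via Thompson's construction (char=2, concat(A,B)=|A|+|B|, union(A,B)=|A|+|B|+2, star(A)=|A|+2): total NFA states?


Syntax tree has 4 char leaf(s), 2 union(s), 0 star(s)
chars contribute 4×2 = 8; each union adds +2; each star adds +2
Total: 8 + 4 + 0 = 12 states


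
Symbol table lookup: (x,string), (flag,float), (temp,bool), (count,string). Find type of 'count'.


Lookup 'count' → type string


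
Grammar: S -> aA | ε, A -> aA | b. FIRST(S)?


Per alternative of S: FIRST(aA) = {a}; FIRST(ε) = {ε}
FIRST(S) = {a, ε}


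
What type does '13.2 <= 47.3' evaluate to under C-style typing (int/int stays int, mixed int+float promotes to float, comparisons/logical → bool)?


Operand types: float <= float
Rule: comparison yields bool
Result type: bool


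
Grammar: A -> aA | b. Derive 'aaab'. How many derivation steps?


Derivation: A => aA => aaA => aaaA => aaab
Steps: 4


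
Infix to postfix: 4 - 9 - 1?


Left to right (same or higher precedence on left)
Postfix: 4 9 - 1 -


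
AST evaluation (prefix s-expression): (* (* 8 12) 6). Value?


Evaluate inner: (* 8 12) = 96
Evaluate root: (* 96 6) = 576
Result: 576


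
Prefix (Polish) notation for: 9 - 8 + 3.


left-to-right (same/higher precedence on left): tree is (+ (- 9 8) 3)
Prefix: + - 9 8 3


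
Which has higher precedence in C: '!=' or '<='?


'<=' is relational (level 7); '!=' is equality (level 6)
Higher level binds tighter
'<=' has higher precedence than '!='


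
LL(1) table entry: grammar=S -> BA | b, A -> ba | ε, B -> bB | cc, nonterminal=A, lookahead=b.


For [A, b]: 'b' ∈ FIRST(ba)
Entry: A -> ba


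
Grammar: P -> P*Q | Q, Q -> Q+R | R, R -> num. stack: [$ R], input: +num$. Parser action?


'R' (not preceded by Q+) is the handle for Q -> R
Action: reduce (Q -> R)


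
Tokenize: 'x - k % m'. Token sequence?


Scan left to right, longest-match per lexeme
Tokens: ID(x), OP(-), ID(k), OP(%), ID(m)


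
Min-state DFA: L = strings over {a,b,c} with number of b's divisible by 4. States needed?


Track (count of b) mod 4: states 0..3, accept at 0
Minimal DFA: 4 states


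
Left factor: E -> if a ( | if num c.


Common prefix: 'if'
Factored: E -> if E', E' -> a ( | num c


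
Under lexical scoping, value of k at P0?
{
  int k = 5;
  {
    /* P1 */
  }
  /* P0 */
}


k declared in the same block as P0
k = 5


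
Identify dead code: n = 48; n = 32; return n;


first assignment to n is overwritten before any read
Dead: 'n = 48'


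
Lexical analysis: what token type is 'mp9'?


Pattern: letter/underscore followed by alphanumerics, not a keyword
Type: IDENTIFIER


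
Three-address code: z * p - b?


Break into single-operator statements:
t1 = z * p
t2 = t1 - b


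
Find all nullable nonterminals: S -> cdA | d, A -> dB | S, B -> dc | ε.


A nonterminal is nullable iff some alternative derives ε (directly, or every symbol in it is nullable)
Nullable: {B}


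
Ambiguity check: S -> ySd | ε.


balanced y^n…d^n: each string has a unique parse
Unambiguous


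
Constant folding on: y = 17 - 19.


17 - 19 = -2 at compile time
Optimized: y = -2


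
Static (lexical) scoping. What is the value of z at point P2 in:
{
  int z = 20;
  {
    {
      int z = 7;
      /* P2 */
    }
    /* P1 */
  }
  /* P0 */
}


z declared in the same block as P2
z = 7


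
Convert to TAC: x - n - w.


Break into single-operator statements:
t1 = x - n
t2 = t1 - w


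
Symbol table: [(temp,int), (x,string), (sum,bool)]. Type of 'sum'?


Lookup 'sum' → type bool


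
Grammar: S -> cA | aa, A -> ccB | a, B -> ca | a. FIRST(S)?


Per alternative of S: FIRST(cA) = {c}; FIRST(aa) = {a}
FIRST(S) = {a, c}


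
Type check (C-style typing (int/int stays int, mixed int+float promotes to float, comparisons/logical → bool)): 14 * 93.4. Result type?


Operand types: int * float
Rule: mixed int/float promotes to float; int/int stays int
Result type: float


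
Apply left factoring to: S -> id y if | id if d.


Common prefix: 'id'
Factored: S -> id S', S' -> y if | if d


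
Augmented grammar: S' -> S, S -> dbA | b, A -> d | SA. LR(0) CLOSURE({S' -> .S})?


Start: S' -> .S
For each item with dot before a nonterminal B, add B -> .γ for every B-production
Closure: [S' -> .S, S -> .dbA, S -> .b]


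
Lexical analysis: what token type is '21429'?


Pattern: digits only
Type: INTEGER_LITERAL


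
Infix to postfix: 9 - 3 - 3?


Left to right (same or higher precedence on left)
Postfix: 9 3 - 3 -


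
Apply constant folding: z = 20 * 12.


20 * 12 = 240 at compile time
Optimized: z = 240


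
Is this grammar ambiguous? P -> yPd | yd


balanced y^n…d^n: each string has a unique parse
Unambiguous


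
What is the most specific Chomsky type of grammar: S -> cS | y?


Right-linear: every RHS is a terminal or a terminal followed by one nonterminal
Classification: Type 3 (Regular)


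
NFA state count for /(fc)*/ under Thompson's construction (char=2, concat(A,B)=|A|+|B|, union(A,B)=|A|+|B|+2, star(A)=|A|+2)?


Syntax tree has 2 char leaf(s), 0 union(s), 1 star(s)
chars contribute 2×2 = 4; each union adds +2; each star adds +2
Total: 4 + 0 + 2 = 6 states


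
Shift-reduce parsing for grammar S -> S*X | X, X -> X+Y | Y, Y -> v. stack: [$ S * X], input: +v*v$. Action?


'+' can extend X; shift to build X -> X+Y
Action: shift


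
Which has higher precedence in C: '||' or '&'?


'&' is bitwise AND (level 5); '||' is logical OR (level 1)
Higher level binds tighter
'&' has higher precedence than '||'


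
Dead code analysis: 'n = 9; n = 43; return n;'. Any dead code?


first assignment to n is overwritten before any read
Dead: 'n = 9'


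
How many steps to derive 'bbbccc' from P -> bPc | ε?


Derivation: P => bPc => bbPcc => bbbPccc => bbbccc
Steps: 4


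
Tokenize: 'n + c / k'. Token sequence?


Scan left to right, longest-match per lexeme
Tokens: ID(n), OP(+), ID(c), OP(/), ID(k)


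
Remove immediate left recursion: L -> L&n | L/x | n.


Left-recursive alternatives: L&n, L/x; non-recursive: n
Introduce L': L -> nL', L' -> &nL' | /xL' | ε


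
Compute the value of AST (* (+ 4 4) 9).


Evaluate inner: (+ 4 4) = 8
Evaluate root: (* 8 9) = 72
Result: 72


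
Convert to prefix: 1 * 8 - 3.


left-to-right (same/higher precedence on left): tree is (- (* 1 8) 3)
Prefix: - * 1 8 3


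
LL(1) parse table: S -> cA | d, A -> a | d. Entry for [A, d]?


For [A, d]: 'd' ∈ FIRST(d)
Entry: A -> d


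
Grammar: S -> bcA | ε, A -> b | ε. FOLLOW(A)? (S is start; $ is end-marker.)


$ ∈ FOLLOW(S). For each A -> αBβ: add FIRST(β)\{ε} to FOLLOW(B); if β nullable, add FOLLOW(A).
FOLLOW(A) = {$}


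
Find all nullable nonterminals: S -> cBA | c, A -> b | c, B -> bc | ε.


A nonterminal is nullable iff some alternative derives ε (directly, or every symbol in it is nullable)
Nullable: {B}


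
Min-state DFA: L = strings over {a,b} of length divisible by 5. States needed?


Track length mod 5: states 0..4, accept at 0
Minimal DFA: 5 states


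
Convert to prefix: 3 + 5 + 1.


left-to-right (same/higher precedence on left): tree is (+ (+ 3 5) 1)
Prefix: + + 3 5 1


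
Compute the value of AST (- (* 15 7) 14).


Evaluate inner: (* 15 7) = 105
Evaluate root: (- 105 14) = 91
Result: 91


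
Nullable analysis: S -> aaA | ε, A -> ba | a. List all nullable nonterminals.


A nonterminal is nullable iff some alternative derives ε (directly, or every symbol in it is nullable)
Nullable: {S}


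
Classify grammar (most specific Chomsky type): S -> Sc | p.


Left-linear: every RHS is a terminal or one nonterminal followed by a terminal
Classification: Type 3 (Regular)


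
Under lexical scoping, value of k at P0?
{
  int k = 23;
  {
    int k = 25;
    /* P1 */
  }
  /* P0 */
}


k declared in the same block as P0
k = 23


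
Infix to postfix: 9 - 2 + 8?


Left to right (same or higher precedence on left)
Postfix: 9 2 - 8 +


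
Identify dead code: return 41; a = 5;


statement follows a return and is unreachable
Dead: 'a = 5'


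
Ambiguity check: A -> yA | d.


right-linear, alternatives start with distinct terminals 'y' vs 'd': unique leftmost derivation
Unambiguous


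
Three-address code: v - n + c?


Break into single-operator statements:
t1 = v - n
t2 = t1 + c


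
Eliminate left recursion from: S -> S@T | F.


Left-recursive alternatives: S@T; non-recursive: F
Introduce S': S -> FS', S' -> @TS' | ε


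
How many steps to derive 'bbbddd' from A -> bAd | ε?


Derivation: A => bAd => bbAdd => bbbAddd => bbbddd
Steps: 4


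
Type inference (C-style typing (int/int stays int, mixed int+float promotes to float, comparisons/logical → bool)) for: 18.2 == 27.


Operand types: float == int
Rule: comparison yields bool
Result type: bool
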